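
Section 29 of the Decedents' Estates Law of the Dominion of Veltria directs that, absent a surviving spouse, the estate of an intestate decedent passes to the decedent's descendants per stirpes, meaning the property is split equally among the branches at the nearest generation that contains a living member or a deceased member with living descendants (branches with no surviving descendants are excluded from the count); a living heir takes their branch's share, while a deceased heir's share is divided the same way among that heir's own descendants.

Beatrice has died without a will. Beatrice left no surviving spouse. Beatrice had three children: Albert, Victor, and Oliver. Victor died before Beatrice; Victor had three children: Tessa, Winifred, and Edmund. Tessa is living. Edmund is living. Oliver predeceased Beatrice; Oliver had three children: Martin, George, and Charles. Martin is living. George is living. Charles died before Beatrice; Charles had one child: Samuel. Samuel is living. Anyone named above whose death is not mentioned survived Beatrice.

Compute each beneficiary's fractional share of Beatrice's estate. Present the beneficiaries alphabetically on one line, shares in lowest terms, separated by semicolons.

Albert 1/3; Edmund 1/9; George 1/9; Martin 1/9; Samuel 1/9; Tessa 1/9; Winifred 1/9

There is no surviving spouse, so the entire estate passes to Beatrice's descendants per stirpes.
The estate is divided into 3 equal shares of 1/3 among Albert, Victor, Oliver.
Albert is living and takes 1/3.
Victor predeceased; the 1/3 allotted to Victor's branch passes to Victor's issue by representation.
The 1/3 is divided into 3 equal shares of 1/9 among Tessa, Winifred, Edmund.
Tessa is living and takes 1/9.
Winifred is living and takes 1/9.
Edmund is living and takes 1/9.
Oliver predeceased; the 1/3 allotted to Oliver's branch passes to Oliver's issue by representation.
The 1/3 is divided into 3 equal shares of 1/9 among Martin, George, Charles.
Martin is living and takes 1/9.
George is living and takes 1/9.
Charles predeceased; the 1/9 allotted to Charles's branch passes to Charles's issue by representation.
Samuel is the sole taker at this level and receives the full 1/9.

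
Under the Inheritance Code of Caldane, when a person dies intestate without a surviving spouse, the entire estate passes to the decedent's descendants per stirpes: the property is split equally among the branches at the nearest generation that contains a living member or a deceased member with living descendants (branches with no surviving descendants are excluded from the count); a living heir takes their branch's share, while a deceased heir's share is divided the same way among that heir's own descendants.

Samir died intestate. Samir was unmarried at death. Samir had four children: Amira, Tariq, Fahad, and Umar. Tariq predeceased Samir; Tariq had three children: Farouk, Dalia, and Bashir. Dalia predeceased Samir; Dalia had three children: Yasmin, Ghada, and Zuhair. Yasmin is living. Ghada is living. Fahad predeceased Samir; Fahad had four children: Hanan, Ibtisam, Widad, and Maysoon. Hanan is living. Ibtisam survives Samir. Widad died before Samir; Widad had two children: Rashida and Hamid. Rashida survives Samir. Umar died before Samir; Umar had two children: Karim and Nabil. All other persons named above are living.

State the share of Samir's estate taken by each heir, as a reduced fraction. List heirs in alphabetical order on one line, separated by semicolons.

There is no surviving spouse, so the entire estate passes to Samir's descendants per stirpes.
The estate is divided into 4 equal shares of 1/4 among Amira, Tariq, Fahad, Umar.
Amira is living and takes 1/4.
Tariq predeceased; the 1/4 allotted to Tariq's branch passes to Tariq's issue by representation.
The 1/4 is divided into 3 equal shares of 1/12 among Farouk, Dalia, Bashir.
Farouk is living and takes 1/12.
Dalia predeceased; the 1/12 allotted to Dalia's branch passes to Dalia's issue by representation.
The 1/12 is divided into 3 equal shares of 1/36 among Yasmin, Ghada, Zuhair.
Yasmin is living and takes 1/36.
Ghada is living and takes 1/36.
Zuhair is living and takes 1/36.
Bashir is living and takes 1/12.
Fahad predeceased; the 1/4 allotted to Fahad's branch passes to Fahad's issue by representation.
The 1/4 is divided into 4 equal shares of 1/16 among Hanan, Ibtisam, Widad, Maysoon.
Hanan is living and takes 1/16.
Ibtisam is living and takes 1/16.
Widad predeceased; the 1/16 allotted to Widad's branch passes to Widad's issue by representation.
The 1/16 is divided into 2 equal shares of 1/32 among Rashida, Hamid.
Rashida is living and takes 1/32.
Hamid is living and takes 1/32.
Maysoon is living and takes 1/16.
Umar predeceased; the 1/4 allotted to Umar's branch passes to Umar's issue by representation.
The 1/4 is divided into 2 equal shares of 1/8 among Karim, Nabil.
Karim is living and takes 1/8.
Nabil is living and takes 1/8.

Amira 1/4; Bashir 1/12; Farouk 1/12; Ghada 1/36; Hamid 1/32; Hanan 1/16; Ibtisam 1/16; Karim 1/8; Maysoon 1/16; Nabil 1/8; Rashida 1/32; Yasmin 1/36; Zuhair 1/36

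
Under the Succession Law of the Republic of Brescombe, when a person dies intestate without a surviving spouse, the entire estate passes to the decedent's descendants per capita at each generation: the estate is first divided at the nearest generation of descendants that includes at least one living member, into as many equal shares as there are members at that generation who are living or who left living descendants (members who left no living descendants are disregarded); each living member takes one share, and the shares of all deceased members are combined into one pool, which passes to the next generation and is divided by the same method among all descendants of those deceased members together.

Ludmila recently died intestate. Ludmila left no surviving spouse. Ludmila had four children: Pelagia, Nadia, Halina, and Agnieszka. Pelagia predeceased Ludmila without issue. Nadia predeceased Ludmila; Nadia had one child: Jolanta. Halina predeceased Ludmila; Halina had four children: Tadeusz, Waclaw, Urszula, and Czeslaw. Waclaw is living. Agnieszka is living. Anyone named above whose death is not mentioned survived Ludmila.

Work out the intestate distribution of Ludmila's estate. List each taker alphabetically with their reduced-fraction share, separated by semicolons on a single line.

There is no surviving spouse, so the entire estate passes to Ludmila's descendants per capita at each generation.
At generation 1 (Nadia, Halina, Agnieszka) there are 3 shares of (1)/3 = 1/3 each.
Living: Agnieszka — each takes 1/3.
Deceased: Nadia and Halina. Their combined 2/3 is pooled and carried to generation 2.
At generation 2 (Jolanta, Tadeusz, Waclaw, Urszula, Czeslaw) there are 5 shares of (2/3)/5 = 2/15 each.
Living: Jolanta, Tadeusz, Waclaw, Urszula, and Czeslaw — each takes 2/15.

Agnieszka 1/3; Czeslaw 2/15; Jolanta 2/15; Tadeusz 2/15; Urszula 2/15; Waclaw 2/15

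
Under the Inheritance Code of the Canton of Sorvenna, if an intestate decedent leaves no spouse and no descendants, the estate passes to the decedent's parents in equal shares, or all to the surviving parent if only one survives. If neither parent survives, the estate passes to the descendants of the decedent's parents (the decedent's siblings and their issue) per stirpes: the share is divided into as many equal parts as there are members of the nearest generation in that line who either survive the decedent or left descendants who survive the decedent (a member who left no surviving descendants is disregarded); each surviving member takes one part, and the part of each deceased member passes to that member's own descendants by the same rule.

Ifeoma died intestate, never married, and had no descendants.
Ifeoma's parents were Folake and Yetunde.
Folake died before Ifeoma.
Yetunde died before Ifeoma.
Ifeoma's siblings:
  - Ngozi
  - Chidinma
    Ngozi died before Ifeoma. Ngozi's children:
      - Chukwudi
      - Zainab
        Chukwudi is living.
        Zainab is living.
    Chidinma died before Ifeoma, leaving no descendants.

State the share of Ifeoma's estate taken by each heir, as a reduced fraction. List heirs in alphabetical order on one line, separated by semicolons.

Chukwudi 1/2; Zainab 1/2

Neither parent survives and there are no descendants, so the estate passes to Ifeoma's siblings and their issue per stirpes.
Chidinma left no surviving issue, so that branch lapses and is disregarded.
Ngozi's line is the sole branch at this level, so the full 1 passes to Ngozi's issue by representation.
The estate is divided into 2 equal shares of 1/2 among Chukwudi, Zainab.
Chukwudi is living and takes 1/2.
Zainab is living and takes 1/2.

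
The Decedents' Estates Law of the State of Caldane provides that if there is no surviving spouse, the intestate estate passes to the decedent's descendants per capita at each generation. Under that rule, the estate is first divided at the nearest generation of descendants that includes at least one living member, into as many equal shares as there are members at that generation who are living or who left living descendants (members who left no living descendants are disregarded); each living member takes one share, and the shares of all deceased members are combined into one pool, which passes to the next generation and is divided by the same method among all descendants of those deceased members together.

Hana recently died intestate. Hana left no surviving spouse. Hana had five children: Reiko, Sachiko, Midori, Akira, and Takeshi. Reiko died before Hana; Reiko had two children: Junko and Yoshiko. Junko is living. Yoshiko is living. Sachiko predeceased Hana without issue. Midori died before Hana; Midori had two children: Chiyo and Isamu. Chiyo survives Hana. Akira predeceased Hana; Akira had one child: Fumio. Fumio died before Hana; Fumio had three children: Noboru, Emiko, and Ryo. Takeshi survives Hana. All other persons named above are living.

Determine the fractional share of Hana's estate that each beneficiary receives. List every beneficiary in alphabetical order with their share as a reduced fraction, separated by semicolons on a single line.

There is no surviving spouse, so the entire estate passes to Hana's descendants per capita at each generation.
At generation 1 (Reiko, Midori, Akira, Takeshi) there are 4 shares of (1)/4 = 1/4 each.
Living: Takeshi — each takes 1/4.
Deceased: Reiko, Midori, and Akira. Their combined 3/4 is pooled and carried to generation 2.
At generation 2 (Junko, Yoshiko, Chiyo, Isamu, Fumio) there are 5 shares of (3/4)/5 = 3/20 each.
Living: Junko, Yoshiko, Chiyo, and Isamu — each takes 3/20.
Deceased: Fumio. That 3/20 share is carried to generation 3.
At generation 3 (Noboru, Emiko, Ryo) there are 3 shares of (3/20)/3 = 1/20 each.
Living: Noboru, Emiko, and Ryo — each takes 1/20.

Chiyo 3/20; Emiko 1/20; Isamu 3/20; Junko 3/20; Noboru 1/20; Ryo 1/20; Takeshi 1/4; Yoshiko 3/20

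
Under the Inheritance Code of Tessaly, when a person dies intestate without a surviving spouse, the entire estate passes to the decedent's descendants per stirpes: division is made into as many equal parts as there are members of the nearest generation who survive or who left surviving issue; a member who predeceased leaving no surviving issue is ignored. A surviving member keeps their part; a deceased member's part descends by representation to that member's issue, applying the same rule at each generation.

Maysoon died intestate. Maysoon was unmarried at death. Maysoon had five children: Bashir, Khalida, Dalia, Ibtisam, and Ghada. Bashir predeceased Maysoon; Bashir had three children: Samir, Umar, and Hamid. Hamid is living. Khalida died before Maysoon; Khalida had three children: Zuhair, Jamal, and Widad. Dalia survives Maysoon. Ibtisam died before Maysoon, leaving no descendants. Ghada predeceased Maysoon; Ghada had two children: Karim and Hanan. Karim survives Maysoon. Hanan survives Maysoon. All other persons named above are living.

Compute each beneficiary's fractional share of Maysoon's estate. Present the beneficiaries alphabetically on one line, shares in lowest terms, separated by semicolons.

Dalia 1/4; Hamid 1/12; Hanan 1/8; Jamal 1/12; Karim 1/8; Samir 1/12; Umar 1/12; Widad 1/12; Zuhair 1/12

There is no surviving spouse, so the entire estate passes to Maysoon's descendants per stirpes.
Ibtisam left no surviving issue, so that branch lapses and is disregarded.
The estate is divided into 4 equal shares of 1/4 among Bashir, Khalida, Dalia, Ghada.
Bashir predeceased; the 1/4 allotted to Bashir's branch passes to Bashir's issue by representation.
The 1/4 is divided into 3 equal shares of 1/12 among Samir, Umar, Hamid.
Samir is living and takes 1/12.
Umar is living and takes 1/12.
Hamid is living and takes 1/12.
Khalida predeceased; the 1/4 allotted to Khalida's branch passes to Khalida's issue by representation.
The 1/4 is divided into 3 equal shares of 1/12 among Zuhair, Jamal, Widad.
Zuhair is living and takes 1/12.
Jamal is living and takes 1/12.
Widad is living and takes 1/12.
Dalia is living and takes 1/4.
Ghada predeceased; the 1/4 allotted to Ghada's branch passes to Ghada's issue by representation.
The 1/4 is divided into 2 equal shares of 1/8 among Karim, Hanan.
Karim is living and takes 1/8.
Hanan is living and takes 1/8.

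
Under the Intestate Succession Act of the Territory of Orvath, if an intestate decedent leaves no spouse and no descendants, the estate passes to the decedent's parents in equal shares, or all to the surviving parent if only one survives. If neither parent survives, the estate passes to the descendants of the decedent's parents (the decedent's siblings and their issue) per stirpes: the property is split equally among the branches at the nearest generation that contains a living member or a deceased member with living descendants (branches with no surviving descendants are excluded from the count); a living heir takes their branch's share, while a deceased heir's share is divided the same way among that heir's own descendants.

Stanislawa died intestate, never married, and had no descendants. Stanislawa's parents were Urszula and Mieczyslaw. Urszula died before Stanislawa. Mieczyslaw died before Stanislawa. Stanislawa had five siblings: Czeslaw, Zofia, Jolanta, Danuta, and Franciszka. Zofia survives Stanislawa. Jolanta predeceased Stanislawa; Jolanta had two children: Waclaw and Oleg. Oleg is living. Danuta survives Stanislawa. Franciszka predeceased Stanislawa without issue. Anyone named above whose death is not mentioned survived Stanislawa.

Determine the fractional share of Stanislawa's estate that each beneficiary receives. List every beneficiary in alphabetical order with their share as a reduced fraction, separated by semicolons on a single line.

Neither parent survives and there are no descendants, so the estate passes to Stanislawa's siblings and their issue per stirpes.
Franciszka left no surviving issue, so that branch lapses and is disregarded.
The estate is divided into 4 equal shares of 1/4 among Czeslaw, Zofia, Jolanta, Danuta.
Czeslaw is living and takes 1/4.
Zofia is living and takes 1/4.
Jolanta predeceased; the 1/4 allotted to Jolanta's branch passes to Jolanta's issue by representation.
The 1/4 is divided into 2 equal shares of 1/8 among Waclaw, Oleg.
Waclaw is living and takes 1/8.
Oleg is living and takes 1/8.
Danuta is living and takes 1/4.

Czeslaw 1/4; Danuta 1/4; Oleg 1/8; Waclaw 1/8; Zofia 1/4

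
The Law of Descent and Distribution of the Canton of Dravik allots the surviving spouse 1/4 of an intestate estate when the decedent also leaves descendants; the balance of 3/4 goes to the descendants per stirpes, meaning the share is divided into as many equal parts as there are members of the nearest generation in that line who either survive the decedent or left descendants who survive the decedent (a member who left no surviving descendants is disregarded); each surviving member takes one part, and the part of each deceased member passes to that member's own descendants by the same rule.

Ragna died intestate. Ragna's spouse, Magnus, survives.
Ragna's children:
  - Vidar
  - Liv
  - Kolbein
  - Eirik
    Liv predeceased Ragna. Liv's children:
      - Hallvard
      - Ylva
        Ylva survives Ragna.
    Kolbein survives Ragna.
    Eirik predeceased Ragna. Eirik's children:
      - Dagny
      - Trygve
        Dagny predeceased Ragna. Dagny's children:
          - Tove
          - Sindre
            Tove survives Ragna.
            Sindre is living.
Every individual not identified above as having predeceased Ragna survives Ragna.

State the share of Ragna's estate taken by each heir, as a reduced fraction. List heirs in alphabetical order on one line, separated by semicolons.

Magnus, as surviving spouse, takes 1/4.
The remaining 3/4 passes to Ragna's descendants per stirpes.
The 3/4 is divided into 4 equal shares of 3/16 among Vidar, Liv, Kolbein, Eirik.
Vidar is living and takes 3/16.
Liv predeceased; the 3/16 allotted to Liv's branch passes to Liv's issue by representation.
The 3/16 is divided into 2 equal shares of 3/32 among Hallvard, Ylva.
Hallvard is living and takes 3/32.
Ylva is living and takes 3/32.
Kolbein is living and takes 3/16.
Eirik predeceased; the 3/16 allotted to Eirik's branch passes to Eirik's issue by representation.
The 3/16 is divided into 2 equal shares of 3/32 among Dagny, Trygve.
Dagny predeceased; the 3/32 allotted to Dagny's branch passes to Dagny's issue by representation.
The 3/32 is divided into 2 equal shares of 3/64 among Tove, Sindre.
Tove is living and takes 3/64.
Sindre is living and takes 3/64.
Trygve is living and takes 3/32.

Hallvard 3/32; Kolbein 3/16; Magnus 1/4; Sindre 3/64; Tove 3/64; Trygve 3/32; Vidar 3/16; Ylva 3/32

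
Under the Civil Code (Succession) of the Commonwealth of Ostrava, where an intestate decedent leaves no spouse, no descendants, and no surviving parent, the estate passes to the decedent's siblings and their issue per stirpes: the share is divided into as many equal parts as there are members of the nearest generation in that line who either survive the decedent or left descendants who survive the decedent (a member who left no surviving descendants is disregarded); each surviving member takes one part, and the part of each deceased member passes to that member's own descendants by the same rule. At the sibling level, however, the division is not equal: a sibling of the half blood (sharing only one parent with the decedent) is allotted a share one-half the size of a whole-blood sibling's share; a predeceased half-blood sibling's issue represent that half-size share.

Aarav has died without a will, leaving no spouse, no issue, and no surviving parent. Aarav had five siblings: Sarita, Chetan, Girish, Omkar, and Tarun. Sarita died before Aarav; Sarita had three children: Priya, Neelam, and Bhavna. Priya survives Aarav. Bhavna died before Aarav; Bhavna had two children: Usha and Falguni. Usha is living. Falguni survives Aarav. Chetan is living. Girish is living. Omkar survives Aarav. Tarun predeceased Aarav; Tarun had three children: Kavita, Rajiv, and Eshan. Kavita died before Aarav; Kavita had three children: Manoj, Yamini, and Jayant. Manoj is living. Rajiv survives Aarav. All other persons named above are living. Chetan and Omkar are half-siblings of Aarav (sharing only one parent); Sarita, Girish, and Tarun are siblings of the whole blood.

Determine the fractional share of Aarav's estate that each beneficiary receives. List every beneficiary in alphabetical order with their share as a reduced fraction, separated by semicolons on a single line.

Chetan 1/8; Eshan 1/12; Falguni 1/24; Girish 1/4; Jayant 1/36; Manoj 1/36; Neelam 1/12; Omkar 1/8; Priya 1/12; Rajiv 1/12; Usha 1/24; Yamini 1/36

No spouse, descendants, or parent survives, so the estate passes to Aarav's siblings per stirpes.
Half-blood siblings count for one-half the weight of whole-blood siblings at the initial division.
Dividing 1 in proportion to weights (total weight 4): Sarita (weight 1) → 1/4; Chetan (weight 1/2) → 1/8; Girish (weight 1) → 1/4; Omkar (weight 1/2) → 1/8; Tarun (weight 1) → 1/4.
Sarita predeceased; the 1/4 allotted to Sarita's branch passes to Sarita's issue by representation.
The 1/4 is divided into 3 equal shares of 1/12 among Priya, Neelam, Bhavna.
Priya is living and takes 1/12.
Neelam is living and takes 1/12.
Bhavna predeceased; the 1/12 allotted to Bhavna's branch passes to Bhavna's issue by representation.
The 1/12 is divided into 2 equal shares of 1/24 among Usha, Falguni.
Usha is living and takes 1/24.
Falguni is living and takes 1/24.
Chetan is living and takes 1/8.
Girish is living and takes 1/4.
Omkar is living and takes 1/8.
Tarun predeceased; the 1/4 allotted to Tarun's branch passes to Tarun's issue by representation.
The 1/4 is divided into 3 equal shares of 1/12 among Kavita, Rajiv, Eshan.
Kavita predeceased; the 1/12 allotted to Kavita's branch passes to Kavita's issue by representation.
The 1/12 is divided into 3 equal shares of 1/36 among Manoj, Yamini, Jayant.
Manoj is living and takes 1/36.
Yamini is living and takes 1/36.
Jayant is living and takes 1/36.
Rajiv is living and takes 1/12.
Eshan is living and takes 1/12.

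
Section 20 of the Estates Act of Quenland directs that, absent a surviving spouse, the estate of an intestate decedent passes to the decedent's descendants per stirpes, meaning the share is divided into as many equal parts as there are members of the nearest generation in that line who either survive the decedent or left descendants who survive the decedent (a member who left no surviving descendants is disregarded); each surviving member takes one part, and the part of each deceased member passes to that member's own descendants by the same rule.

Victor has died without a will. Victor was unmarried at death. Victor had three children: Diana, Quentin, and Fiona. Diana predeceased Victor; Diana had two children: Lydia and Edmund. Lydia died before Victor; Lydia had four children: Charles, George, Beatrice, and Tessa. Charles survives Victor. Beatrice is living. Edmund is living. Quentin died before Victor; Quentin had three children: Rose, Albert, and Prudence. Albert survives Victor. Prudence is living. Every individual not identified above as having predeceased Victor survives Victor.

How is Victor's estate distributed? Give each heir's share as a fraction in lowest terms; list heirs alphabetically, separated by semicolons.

There is no surviving spouse, so the entire estate passes to Victor's descendants per stirpes.
The estate is divided into 3 equal shares of 1/3 among Diana, Quentin, Fiona.
Diana predeceased; the 1/3 allotted to Diana's branch passes to Diana's issue by representation.
The 1/3 is divided into 2 equal shares of 1/6 among Lydia, Edmund.
Lydia predeceased; the 1/6 allotted to Lydia's branch passes to Lydia's issue by representation.
The 1/6 is divided into 4 equal shares of 1/24 among Charles, George, Beatrice, Tessa.
Charles is living and takes 1/24.
George is living and takes 1/24.
Beatrice is living and takes 1/24.
Tessa is living and takes 1/24.
Edmund is living and takes 1/6.
Quentin predeceased; the 1/3 allotted to Quentin's branch passes to Quentin's issue by representation.
The 1/3 is divided into 3 equal shares of 1/9 among Rose, Albert, Prudence.
Rose is living and takes 1/9.
Albert is living and takes 1/9.
Prudence is living and takes 1/9.
Fiona is living and takes 1/3.

Albert 1/9; Beatrice 1/24; Charles 1/24; Edmund 1/6; Fiona 1/3; George 1/24; Prudence 1/9; Rose 1/9; Tessa 1/24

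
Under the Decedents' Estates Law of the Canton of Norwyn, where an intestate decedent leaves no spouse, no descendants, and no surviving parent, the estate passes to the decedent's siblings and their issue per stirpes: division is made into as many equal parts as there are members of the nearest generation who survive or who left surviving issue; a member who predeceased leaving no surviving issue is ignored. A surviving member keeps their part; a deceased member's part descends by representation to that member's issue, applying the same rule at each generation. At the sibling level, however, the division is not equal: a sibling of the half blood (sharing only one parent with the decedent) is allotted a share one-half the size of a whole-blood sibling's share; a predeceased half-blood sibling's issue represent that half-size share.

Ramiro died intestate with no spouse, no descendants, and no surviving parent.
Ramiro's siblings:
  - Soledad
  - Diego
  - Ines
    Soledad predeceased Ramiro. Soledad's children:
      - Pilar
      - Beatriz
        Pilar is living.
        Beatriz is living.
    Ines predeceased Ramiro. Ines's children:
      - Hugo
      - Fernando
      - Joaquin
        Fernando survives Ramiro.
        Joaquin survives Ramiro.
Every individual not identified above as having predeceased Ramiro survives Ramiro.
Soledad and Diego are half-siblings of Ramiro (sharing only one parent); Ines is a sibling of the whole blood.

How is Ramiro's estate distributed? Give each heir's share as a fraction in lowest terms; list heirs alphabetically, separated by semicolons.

Beatriz 1/8; Diego 1/4; Fernando 1/6; Hugo 1/6; Joaquin 1/6; Pilar 1/8

No spouse, descendants, or parent survives, so the estate passes to Ramiro's siblings per stirpes.
Half-blood siblings count for one-half the weight of whole-blood siblings at the initial division.
Dividing 1 in proportion to weights (total weight 2): Soledad (weight 1/2) → 1/4; Diego (weight 1/2) → 1/4; Ines (weight 1) → 1/2.
Soledad predeceased; the 1/4 allotted to Soledad's branch passes to Soledad's issue by representation.
The 1/4 is divided into 2 equal shares of 1/8 among Pilar, Beatriz.
Pilar is living and takes 1/8.
Beatriz is living and takes 1/8.
Diego is living and takes 1/4.
Ines predeceased; the 1/2 allotted to Ines's branch passes to Ines's issue by representation.
The 1/2 is divided into 3 equal shares of 1/6 among Hugo, Fernando, Joaquin.
Hugo is living and takes 1/6.
Fernando is living and takes 1/6.
Joaquin is living and takes 1/6.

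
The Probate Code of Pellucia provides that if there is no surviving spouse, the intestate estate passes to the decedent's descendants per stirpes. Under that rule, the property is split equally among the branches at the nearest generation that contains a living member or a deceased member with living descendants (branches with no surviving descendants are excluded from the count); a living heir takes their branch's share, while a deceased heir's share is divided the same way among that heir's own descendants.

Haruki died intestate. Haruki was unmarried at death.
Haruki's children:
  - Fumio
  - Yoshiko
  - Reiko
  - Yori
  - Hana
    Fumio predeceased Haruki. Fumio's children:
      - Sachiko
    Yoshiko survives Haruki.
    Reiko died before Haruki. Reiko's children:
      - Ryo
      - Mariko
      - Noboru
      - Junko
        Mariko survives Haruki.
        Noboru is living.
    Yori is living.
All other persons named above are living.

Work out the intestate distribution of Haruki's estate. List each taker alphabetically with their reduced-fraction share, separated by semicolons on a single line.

There is no surviving spouse, so the entire estate passes to Haruki's descendants per stirpes.
The estate is divided into 5 equal shares of 1/5 among Fumio, Yoshiko, Reiko, Yori, Hana.
Fumio predeceased; the 1/5 allotted to Fumio's branch passes to Fumio's issue by representation.
Sachiko is the sole taker at this level and receives the full 1/5.
Yoshiko is living and takes 1/5.
Reiko predeceased; the 1/5 allotted to Reiko's branch passes to Reiko's issue by representation.
The 1/5 is divided into 4 equal shares of 1/20 among Ryo, Mariko, Noboru, Junko.
Ryo is living and takes 1/20.
Mariko is living and takes 1/20.
Noboru is living and takes 1/20.
Junko is living and takes 1/20.
Yori is living and takes 1/5.
Hana is living and takes 1/5.

Hana 1/5; Junko 1/20; Mariko 1/20; Noboru 1/20; Ryo 1/20; Sachiko 1/5; Yori 1/5; Yoshiko 1/5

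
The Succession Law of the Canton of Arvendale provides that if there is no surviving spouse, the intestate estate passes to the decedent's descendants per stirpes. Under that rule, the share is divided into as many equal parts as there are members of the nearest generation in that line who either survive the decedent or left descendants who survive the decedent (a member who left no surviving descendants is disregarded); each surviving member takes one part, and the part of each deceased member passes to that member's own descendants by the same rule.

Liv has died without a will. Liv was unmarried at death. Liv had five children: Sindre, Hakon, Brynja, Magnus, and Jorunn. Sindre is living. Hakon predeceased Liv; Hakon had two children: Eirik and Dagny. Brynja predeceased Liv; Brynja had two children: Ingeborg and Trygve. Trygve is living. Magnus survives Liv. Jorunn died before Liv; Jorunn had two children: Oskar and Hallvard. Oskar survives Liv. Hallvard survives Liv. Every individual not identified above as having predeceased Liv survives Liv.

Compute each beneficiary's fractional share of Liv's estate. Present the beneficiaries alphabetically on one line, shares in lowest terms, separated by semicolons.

There is no surviving spouse, so the entire estate passes to Liv's descendants per stirpes.
The estate is divided into 5 equal shares of 1/5 among Sindre, Hakon, Brynja, Magnus, Jorunn.
Sindre is living and takes 1/5.
Hakon predeceased; the 1/5 allotted to Hakon's branch passes to Hakon's issue by representation.
The 1/5 is divided into 2 equal shares of 1/10 among Eirik, Dagny.
Eirik is living and takes 1/10.
Dagny is living and takes 1/10.
Brynja predeceased; the 1/5 allotted to Brynja's branch passes to Brynja's issue by representation.
The 1/5 is divided into 2 equal shares of 1/10 among Ingeborg, Trygve.
Ingeborg is living and takes 1/10.
Trygve is living and takes 1/10.
Magnus is living and takes 1/5.
Jorunn predeceased; the 1/5 allotted to Jorunn's branch passes to Jorunn's issue by representation.
The 1/5 is divided into 2 equal shares of 1/10 among Oskar, Hallvard.
Oskar is living and takes 1/10.
Hallvard is living and takes 1/10.

Dagny 1/10; Eirik 1/10; Hallvard 1/10; Ingeborg 1/10; Magnus 1/5; Oskar 1/10; Sindre 1/5; Trygve 1/10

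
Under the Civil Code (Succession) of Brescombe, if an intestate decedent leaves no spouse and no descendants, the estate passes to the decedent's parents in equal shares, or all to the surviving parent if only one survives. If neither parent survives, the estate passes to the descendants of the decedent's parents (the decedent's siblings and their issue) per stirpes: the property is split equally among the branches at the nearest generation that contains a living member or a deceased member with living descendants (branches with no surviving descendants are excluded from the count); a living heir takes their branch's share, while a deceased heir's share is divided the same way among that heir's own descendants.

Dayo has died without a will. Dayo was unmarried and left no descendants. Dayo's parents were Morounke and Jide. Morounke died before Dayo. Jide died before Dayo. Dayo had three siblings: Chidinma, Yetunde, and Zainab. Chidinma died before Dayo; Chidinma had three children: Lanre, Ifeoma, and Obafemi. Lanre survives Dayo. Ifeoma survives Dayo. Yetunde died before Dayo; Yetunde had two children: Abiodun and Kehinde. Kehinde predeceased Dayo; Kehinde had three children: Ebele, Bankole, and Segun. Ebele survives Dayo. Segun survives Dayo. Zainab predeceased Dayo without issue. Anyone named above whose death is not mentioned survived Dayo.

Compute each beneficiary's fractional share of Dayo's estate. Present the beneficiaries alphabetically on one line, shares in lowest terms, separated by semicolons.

Abiodun 1/4; Bankole 1/12; Ebele 1/12; Ifeoma 1/6; Lanre 1/6; Obafemi 1/6; Segun 1/12

Neither parent survives and there are no descendants, so the estate passes to Dayo's siblings and their issue per stirpes.
Zainab left no surviving issue, so that branch lapses and is disregarded.
The estate is divided into 2 equal shares of 1/2 among Chidinma, Yetunde.
Chidinma predeceased; the 1/2 allotted to Chidinma's branch passes to Chidinma's issue by representation.
The 1/2 is divided into 3 equal shares of 1/6 among Lanre, Ifeoma, Obafemi.
Lanre is living and takes 1/6.
Ifeoma is living and takes 1/6.
Obafemi is living and takes 1/6.
Yetunde predeceased; the 1/2 allotted to Yetunde's branch passes to Yetunde's issue by representation.
The 1/2 is divided into 2 equal shares of 1/4 among Abiodun, Kehinde.
Abiodun is living and takes 1/4.
Kehinde predeceased; the 1/4 allotted to Kehinde's branch passes to Kehinde's issue by representation.
The 1/4 is divided into 3 equal shares of 1/12 among Ebele, Bankole, Segun.
Ebele is living and takes 1/12.
Bankole is living and takes 1/12.
Segun is living and takes 1/12.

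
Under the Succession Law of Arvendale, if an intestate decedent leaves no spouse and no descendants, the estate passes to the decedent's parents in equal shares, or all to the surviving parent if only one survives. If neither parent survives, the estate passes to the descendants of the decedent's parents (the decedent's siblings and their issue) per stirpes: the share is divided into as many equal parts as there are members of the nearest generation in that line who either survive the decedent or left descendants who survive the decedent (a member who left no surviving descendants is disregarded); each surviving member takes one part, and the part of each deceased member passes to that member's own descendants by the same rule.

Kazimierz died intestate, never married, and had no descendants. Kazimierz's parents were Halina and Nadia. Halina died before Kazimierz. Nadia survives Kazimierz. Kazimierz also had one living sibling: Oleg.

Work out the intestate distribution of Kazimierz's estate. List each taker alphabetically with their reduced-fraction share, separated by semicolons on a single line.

Nadia 1

Only one parent, Nadia, survives, so Nadia takes the entire estate. The siblings take nothing because a surviving parent has priority.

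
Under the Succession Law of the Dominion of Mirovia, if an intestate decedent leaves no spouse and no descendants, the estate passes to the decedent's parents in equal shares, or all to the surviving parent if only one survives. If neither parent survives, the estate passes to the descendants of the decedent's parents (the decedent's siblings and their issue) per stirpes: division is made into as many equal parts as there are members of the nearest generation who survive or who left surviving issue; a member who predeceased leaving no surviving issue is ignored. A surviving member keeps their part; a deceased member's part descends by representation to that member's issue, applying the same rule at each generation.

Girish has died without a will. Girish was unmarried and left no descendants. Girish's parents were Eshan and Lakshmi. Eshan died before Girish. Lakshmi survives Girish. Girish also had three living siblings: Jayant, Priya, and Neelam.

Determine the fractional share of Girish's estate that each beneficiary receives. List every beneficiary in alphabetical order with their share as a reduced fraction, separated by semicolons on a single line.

Lakshmi 1

Only one parent, Lakshmi, survives, so Lakshmi takes the entire estate. The siblings take nothing because a surviving parent has priority.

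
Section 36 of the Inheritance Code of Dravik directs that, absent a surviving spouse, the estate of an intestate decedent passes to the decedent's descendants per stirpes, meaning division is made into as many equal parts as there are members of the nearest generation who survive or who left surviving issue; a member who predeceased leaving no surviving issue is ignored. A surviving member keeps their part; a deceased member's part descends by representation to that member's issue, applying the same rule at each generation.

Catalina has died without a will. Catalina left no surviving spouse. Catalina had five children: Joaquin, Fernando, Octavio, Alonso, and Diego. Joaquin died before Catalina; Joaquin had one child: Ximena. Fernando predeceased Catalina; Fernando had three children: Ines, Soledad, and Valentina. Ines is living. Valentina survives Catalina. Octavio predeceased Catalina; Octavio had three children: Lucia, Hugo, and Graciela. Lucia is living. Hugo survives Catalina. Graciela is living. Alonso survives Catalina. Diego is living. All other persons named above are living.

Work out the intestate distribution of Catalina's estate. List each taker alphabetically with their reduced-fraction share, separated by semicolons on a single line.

Alonso 1/5; Diego 1/5; Graciela 1/15; Hugo 1/15; Ines 1/15; Lucia 1/15; Soledad 1/15; Valentina 1/15; Ximena 1/5

There is no surviving spouse, so the entire estate passes to Catalina's descendants per stirpes.
The estate is divided into 5 equal shares of 1/5 among Joaquin, Fernando, Octavio, Alonso, Diego.
Joaquin predeceased; the 1/5 allotted to Joaquin's branch passes to Joaquin's issue by representation.
Ximena is the sole taker at this level and receives the full 1/5.
Fernando predeceased; the 1/5 allotted to Fernando's branch passes to Fernando's issue by representation.
The 1/5 is divided into 3 equal shares of 1/15 among Ines, Soledad, Valentina.
Ines is living and takes 1/15.
Soledad is living and takes 1/15.
Valentina is living and takes 1/15.
Octavio predeceased; the 1/5 allotted to Octavio's branch passes to Octavio's issue by representation.
The 1/5 is divided into 3 equal shares of 1/15 among Lucia, Hugo, Graciela.
Lucia is living and takes 1/15.
Hugo is living and takes 1/15.
Graciela is living and takes 1/15.
Alonso is living and takes 1/5.
Diego is living and takes 1/5.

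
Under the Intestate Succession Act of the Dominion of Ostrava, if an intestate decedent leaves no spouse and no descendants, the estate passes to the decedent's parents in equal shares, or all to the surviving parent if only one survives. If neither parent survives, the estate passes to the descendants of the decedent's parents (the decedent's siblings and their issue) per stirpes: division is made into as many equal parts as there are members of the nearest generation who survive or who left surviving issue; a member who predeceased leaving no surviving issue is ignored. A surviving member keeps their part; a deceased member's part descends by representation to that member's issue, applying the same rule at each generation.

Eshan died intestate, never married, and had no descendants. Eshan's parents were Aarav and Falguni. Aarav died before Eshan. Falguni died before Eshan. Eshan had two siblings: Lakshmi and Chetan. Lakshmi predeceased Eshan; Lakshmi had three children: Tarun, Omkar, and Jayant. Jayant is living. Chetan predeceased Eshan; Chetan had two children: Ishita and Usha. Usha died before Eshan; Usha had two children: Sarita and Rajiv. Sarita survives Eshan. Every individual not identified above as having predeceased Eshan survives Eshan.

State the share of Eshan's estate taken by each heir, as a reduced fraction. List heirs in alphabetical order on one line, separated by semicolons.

Ishita 1/4; Jayant 1/6; Omkar 1/6; Rajiv 1/8; Sarita 1/8; Tarun 1/6

Neither parent survives and there are no descendants, so the estate passes to Eshan's siblings and their issue per stirpes.
The estate is divided into 2 equal shares of 1/2 among Lakshmi, Chetan.
Lakshmi predeceased; the 1/2 allotted to Lakshmi's branch passes to Lakshmi's issue by representation.
The 1/2 is divided into 3 equal shares of 1/6 among Tarun, Omkar, Jayant.
Tarun is living and takes 1/6.
Omkar is living and takes 1/6.
Jayant is living and takes 1/6.
Chetan predeceased; the 1/2 allotted to Chetan's branch passes to Chetan's issue by representation.
The 1/2 is divided into 2 equal shares of 1/4 among Ishita, Usha.
Ishita is living and takes 1/4.
Usha predeceased; the 1/4 allotted to Usha's branch passes to Usha's issue by representation.
The 1/4 is divided into 2 equal shares of 1/8 among Sarita, Rajiv.
Sarita is living and takes 1/8.
Rajiv is living and takes 1/8.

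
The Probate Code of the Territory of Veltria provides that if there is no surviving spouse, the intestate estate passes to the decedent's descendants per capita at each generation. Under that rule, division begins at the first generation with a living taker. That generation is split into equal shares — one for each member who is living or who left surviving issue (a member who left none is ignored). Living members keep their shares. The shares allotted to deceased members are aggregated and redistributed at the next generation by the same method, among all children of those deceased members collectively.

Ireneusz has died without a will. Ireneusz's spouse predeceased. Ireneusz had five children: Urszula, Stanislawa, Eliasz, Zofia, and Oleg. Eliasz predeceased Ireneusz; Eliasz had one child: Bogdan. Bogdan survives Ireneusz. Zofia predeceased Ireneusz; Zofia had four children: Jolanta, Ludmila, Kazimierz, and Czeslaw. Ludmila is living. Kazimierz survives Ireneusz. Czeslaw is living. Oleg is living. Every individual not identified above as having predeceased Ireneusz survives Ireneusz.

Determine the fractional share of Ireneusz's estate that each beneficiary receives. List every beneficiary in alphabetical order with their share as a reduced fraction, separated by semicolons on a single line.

There is no surviving spouse, so the entire estate passes to Ireneusz's descendants per capita at each generation.
At generation 1 (Urszula, Stanislawa, Eliasz, Zofia, Oleg) there are 5 shares of (1)/5 = 1/5 each.
Living: Urszula, Stanislawa, and Oleg — each takes 1/5.
Deceased: Eliasz and Zofia. Their combined 2/5 is pooled and carried to generation 2.
At generation 2 (Bogdan, Jolanta, Ludmila, Kazimierz, Czeslaw) there are 5 shares of (2/5)/5 = 2/25 each.
Living: Bogdan, Jolanta, Ludmila, Kazimierz, and Czeslaw — each takes 2/25.

Bogdan 2/25; Czeslaw 2/25; Jolanta 2/25; Kazimierz 2/25; Ludmila 2/25; Oleg 1/5; Stanislawa 1/5; Urszula 1/5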